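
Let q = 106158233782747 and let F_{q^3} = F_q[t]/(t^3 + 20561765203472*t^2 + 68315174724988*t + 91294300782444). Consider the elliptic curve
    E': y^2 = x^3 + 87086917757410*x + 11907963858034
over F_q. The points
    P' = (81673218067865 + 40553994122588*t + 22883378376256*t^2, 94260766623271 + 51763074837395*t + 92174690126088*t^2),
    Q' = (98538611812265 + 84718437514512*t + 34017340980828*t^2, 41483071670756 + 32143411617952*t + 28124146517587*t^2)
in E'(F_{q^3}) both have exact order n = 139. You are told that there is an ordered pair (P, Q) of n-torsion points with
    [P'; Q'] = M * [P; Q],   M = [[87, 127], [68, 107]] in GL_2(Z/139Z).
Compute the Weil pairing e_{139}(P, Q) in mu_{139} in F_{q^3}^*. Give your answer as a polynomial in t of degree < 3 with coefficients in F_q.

e_{139} is bilinear + alternating on E[139], so e_{139}(87*P + 127*Q, 68*P + 107*Q) = e_{139}(P,Q)^(87*107-127*68).
87*107 - 127*68 = 673; reduced mod 139: det = 117, inverse 120.
8-bit Miller (10001011) on E'/F_{106158233782747} with a'=87086917757410, b'=11907963858034: accumulate tangent/chord ratios at Q'+S and P'+S'.
e_{139}(P',Q') = 55232486853742 + 12353139141358*t + 52882290671697*t^2.
Finally e_{139}(P,Q) = 68667437978320 + 20140382893506*t + 54895717586232*t^2.

68667437978320 + 20140382893506*t + 54895717586232*t^2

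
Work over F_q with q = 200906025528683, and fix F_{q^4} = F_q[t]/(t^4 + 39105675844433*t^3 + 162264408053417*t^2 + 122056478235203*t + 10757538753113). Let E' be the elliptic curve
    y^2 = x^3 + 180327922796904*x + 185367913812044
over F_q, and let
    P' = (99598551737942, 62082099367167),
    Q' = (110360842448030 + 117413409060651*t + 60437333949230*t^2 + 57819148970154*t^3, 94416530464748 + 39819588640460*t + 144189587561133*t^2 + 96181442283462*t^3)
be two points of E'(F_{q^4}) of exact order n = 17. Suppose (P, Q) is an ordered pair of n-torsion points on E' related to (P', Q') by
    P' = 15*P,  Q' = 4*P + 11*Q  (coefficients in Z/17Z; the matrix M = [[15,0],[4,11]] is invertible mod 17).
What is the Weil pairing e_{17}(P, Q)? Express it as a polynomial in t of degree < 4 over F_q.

103807006316027 + 93058815675052*t + 48588199696662*t^2 + 171226862923926*t^3

Since e_{17}(P,P)=e_{17}(Q,Q)=1 and e_{17}(Q,P)=e_{17}(P,Q)^{-1}, expanding e_{17}(15*P,4*P + 11*Q) leaves e(P,Q)^det(M).
So e_{17}(P,Q) = e_{17}(P',Q')^{10}, since 12*10 = 1 mod 17.
n = 17 = (10001)_2 (5 bits, wt 2); accumulate f_{17,P'}(Q'+S)/f_{17,P'}(S) along the 4-step ladder.
Result: e(P',Q') = 100127367149568 + 46208784163556*t + 17903227755900*t^2 + 46547245553443*t^3.
Raise to 10: e(P,Q) = 103807006316027 + 93058815675052*t + 48588199696662*t^2 + 171226862923926*t^3 in mu_{17}.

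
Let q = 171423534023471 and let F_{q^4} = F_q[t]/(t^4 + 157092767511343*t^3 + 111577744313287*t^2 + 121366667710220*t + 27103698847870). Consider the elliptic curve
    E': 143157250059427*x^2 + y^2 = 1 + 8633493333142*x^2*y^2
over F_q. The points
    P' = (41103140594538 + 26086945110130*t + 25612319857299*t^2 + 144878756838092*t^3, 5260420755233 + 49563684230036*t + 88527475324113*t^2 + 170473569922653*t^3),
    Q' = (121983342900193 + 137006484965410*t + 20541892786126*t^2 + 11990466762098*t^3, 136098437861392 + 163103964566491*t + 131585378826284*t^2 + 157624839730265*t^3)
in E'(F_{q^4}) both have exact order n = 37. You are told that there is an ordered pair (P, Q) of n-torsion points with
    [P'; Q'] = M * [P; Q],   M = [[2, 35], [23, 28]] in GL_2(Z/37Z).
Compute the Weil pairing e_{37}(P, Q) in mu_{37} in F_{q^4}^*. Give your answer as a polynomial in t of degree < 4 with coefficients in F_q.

e_{37} is bilinear + alternating on E[37], so e_{37}(2*P + 35*Q, 23*P + 28*Q) = e_{37}(P,Q)^(2*28-35*23).
det M = 2*28 - 35*23 = -749 = 28 (mod 37); 28^{-1} = 4 (mod 37).
Map (x,y)_Ed via u=(1+y)/(1-y), v=(1+y)/((1-y)x) to Montgomery A=70165379354220,B=136650160249939; then to (a',b')=(146423670455858,138751443542775).
Run Miller on y^2=x^3+146423670455858*x+138751443542775 over F_{171423534023471}: ladder 100101 (6 bits); e = f_P(D_Q)/f_Q(D_P).
Result: e(P',Q') = 161583455454023 + 9045409989440*t + 147734879157797*t^2 + 17555672434382*t^3.
Thus e_{37}(P,Q) = 27241159405880 + 85913157956986*t + 157134073338345*t^2 + 72453361920119*t^3.

27241159405880 + 85913157956986*t + 157134073338345*t^2 + 72453361920119*t^3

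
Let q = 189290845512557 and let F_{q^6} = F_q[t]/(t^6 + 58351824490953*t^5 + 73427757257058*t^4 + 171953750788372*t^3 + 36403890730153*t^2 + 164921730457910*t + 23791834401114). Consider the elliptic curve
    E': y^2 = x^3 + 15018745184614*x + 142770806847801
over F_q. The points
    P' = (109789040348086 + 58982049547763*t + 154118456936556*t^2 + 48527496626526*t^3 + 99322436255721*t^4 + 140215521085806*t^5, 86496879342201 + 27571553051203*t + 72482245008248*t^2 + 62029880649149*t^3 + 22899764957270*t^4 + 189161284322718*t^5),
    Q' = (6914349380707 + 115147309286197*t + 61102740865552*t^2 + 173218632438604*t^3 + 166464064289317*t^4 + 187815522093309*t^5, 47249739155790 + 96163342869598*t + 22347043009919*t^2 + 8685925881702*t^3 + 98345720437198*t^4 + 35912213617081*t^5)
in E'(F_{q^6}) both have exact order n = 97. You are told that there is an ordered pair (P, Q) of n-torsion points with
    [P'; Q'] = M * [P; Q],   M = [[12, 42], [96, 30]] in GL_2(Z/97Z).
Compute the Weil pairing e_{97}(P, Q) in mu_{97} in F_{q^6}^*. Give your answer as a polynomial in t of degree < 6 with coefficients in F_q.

Under M = [[12,42],[96,30]] in GL_2(Z/97), e_{97}(P',Q') = e_{97}(P,Q)^(12*30-42*96 mod 97).
Inverting 14 mod 97: 7. Thus e_{97}(P,Q) = e(P',Q')^{7}.
7-bit Miller (1100001) on E'/F_{189290845512557} with a'=15018745184614, b'=142770806847801: accumulate tangent/chord ratios at Q'+S and P'+S'.
Result: e(P',Q') = 72612916529202 + 13220337191923*t + 16805384186108*t^2 + 35199316277373*t^3 + 165766351193388*t^4 + 18738593626013*t^5.
Hence e(P,Q) = 114350758169465 + 107055862768770*t + 36480916156369*t^2 + 78715736305191*t^3 + 76866169026676*t^4 + 13532391962183*t^5 in F_{189290845512557^6}^*.

114350758169465 + 107055862768770*t + 36480916156369*t^2 + 78715736305191*t^3 + 76866169026676*t^4 + 13532391962183*t^5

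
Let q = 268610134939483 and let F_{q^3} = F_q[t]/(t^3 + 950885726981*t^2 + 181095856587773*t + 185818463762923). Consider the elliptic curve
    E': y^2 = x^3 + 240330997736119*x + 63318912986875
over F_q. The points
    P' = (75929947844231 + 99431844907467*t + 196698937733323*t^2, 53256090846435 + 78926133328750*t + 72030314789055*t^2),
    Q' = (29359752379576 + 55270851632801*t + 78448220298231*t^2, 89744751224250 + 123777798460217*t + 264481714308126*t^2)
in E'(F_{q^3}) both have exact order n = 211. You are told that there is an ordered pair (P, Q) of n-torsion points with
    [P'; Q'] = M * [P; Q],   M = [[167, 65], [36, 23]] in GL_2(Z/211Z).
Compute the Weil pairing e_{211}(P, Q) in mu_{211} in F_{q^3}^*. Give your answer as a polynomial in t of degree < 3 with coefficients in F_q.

e_{211} is bilinear + alternating on E[211], so e_{211}(167*P + 65*Q, 36*P + 23*Q) = e_{211}(P,Q)^(167*23-65*36).
det(M) mod 211 = 24; its inverse in (Z/211)^* is 44 (check: 24*44 mod 211 = 1).
Double-and-add over 11010011: 8-1 doublings, 5-1 additions; each step l_{T,T}/v_{2T} or l_{T,P'}/v at Q'+S for random S.
e_{211}(P',Q') = 96941463246507 + 219643896953812*t + 52925445205255*t^2.
Thus e_{211}(P,Q) = 11884805793436 + 230907920173502*t + 143506120036377*t^2.

11884805793436 + 230907920173502*t + 143506120036377*t^2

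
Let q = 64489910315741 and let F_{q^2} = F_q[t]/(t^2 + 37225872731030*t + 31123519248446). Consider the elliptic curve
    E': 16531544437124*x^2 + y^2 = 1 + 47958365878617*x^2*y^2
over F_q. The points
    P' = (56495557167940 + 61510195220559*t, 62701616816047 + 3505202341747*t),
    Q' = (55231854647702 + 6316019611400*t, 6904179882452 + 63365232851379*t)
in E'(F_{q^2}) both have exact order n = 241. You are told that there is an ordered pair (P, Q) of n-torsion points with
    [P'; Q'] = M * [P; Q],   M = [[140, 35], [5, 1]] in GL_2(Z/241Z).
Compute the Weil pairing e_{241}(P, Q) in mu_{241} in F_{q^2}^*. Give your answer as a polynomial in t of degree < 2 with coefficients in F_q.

e_{241} is bilinear + alternating on E[241], so e_{241}(140*P + 35*Q, 5*P + 1*Q) = e_{241}(P,Q)^(140*1-35*5).
det(M) mod 241 = 206; its inverse in (Z/241)^* is 179 (check: 206*179 mod 241 = 1).
Edwards a_E,d_E -> Montgomery A=0,B=6518651165343 -> Weierstrass 5228168750890,0 via alpha=0,beta=8265772218562.
8-bit Miller (11110001) on E'/F_{64489910315741} with a'=5228168750890, b'=0: accumulate tangent/chord ratios at Q'+S and P'+S'.
f_P(D_Q)/f_Q(D_P) = 19933365932509 + 1936449335109*t.
e_{241}(P,Q) = (19933365932509 + 1936449335109*t)^{179} = 61334343903661 + 63035924994540*t.

61334343903661 + 63035924994540*t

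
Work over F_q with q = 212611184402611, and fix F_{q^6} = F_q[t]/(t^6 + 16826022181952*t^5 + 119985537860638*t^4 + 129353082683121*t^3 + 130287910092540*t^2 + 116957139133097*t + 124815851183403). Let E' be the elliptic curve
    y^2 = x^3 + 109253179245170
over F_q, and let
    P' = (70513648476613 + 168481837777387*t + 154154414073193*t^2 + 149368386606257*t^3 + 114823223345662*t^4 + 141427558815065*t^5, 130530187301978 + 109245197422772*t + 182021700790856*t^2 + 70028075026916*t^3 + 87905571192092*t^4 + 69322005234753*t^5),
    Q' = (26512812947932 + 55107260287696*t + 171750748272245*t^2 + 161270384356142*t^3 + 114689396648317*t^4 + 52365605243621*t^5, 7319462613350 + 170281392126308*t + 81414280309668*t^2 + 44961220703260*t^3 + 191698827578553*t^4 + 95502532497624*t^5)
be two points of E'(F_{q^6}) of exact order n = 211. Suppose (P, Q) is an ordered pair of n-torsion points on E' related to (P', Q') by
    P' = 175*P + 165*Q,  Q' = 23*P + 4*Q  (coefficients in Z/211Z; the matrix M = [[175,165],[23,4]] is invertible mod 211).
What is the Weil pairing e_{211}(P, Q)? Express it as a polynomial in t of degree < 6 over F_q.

14025738872322 + 14787118045593*t + 173491694361818*t^2 + 139862331575319*t^3 + 118140491434164*t^4 + 126219788526222*t^5

Alternating bilinearity on E[211] (values in mu_{211} in F_{212611184402611^6}) gives e(P',Q') = e(P,Q)^det(M).
det M = 175*4 - 165*23 = -3095 = 70 (mod 211); 70^{-1} = 208 (mod 211).
n = 211 = (11010011)_2 (8 bits, wt 5); accumulate f_{211,P'}(Q'+S)/f_{211,P'}(S) along the 7-step ladder.
f_P(D_Q)/f_Q(D_P) = 50600166266592 + 139359280672380*t + 9904463291416*t^2 + 171011958229932*t^3 + 141050097718866*t^4 + 19016738217884*t^5.
e_{211}(P,Q) = (50600166266592 + 139359280672380*t + 9904463291416*t^2 + 171011958229932*t^3 + 141050097718866*t^4 + 19016738217884*t^5)^{208} = 14025738872322 + 14787118045593*t + 173491694361818*t^2 + 139862331575319*t^3 + 118140491434164*t^4 + 126219788526222*t^5.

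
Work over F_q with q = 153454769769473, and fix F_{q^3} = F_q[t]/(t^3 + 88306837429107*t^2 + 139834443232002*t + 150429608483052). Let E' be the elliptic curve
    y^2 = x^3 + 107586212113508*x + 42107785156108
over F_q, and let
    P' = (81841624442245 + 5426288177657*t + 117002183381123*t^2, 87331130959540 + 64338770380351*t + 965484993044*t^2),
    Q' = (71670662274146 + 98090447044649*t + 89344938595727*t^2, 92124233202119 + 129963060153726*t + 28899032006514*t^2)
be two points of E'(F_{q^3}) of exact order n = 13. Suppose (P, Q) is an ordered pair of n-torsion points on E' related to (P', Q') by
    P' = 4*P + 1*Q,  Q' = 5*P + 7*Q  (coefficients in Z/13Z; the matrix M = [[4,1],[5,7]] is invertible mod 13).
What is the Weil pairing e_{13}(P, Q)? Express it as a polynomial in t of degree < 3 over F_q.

140017080144368 + 108556566545495*t + 99188632411766*t^2

Under M = [[4,1],[5,7]] in GL_2(Z/13), e_{13}(P',Q') = e_{13}(P,Q)^(4*7-1*5 mod 13).
Hence e(P,Q) = e(P',Q')^{4} where 4 = 10^{-1} mod 13.
4-bit Miller (1101) on E'/F_{153454769769473} with a'=107586212113508, b'=42107785156108: accumulate tangent/chord ratios at Q'+S and P'+S'.
Miller gives e_{13}(P',Q') = 98302290133171 + 1659866736694*t + 143588094445806*t^2 in F_{153454769769473^3}.
Hence e(P,Q) = 140017080144368 + 108556566545495*t + 99188632411766*t^2 in F_{153454769769473^3}^*.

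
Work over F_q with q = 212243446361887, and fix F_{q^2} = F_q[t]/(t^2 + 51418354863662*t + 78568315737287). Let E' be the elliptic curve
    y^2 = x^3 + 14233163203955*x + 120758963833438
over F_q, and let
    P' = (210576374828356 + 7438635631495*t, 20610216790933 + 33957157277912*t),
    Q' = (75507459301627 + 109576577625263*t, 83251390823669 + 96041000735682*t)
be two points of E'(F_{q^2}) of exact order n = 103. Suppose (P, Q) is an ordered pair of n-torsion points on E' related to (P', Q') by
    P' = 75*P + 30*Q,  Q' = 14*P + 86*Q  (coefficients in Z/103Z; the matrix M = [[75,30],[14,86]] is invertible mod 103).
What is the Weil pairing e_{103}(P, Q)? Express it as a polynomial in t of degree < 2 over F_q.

Alternating bilinearity on E[103] (values in mu_{103} in F_{212243446361887^2}) gives e(P',Q') = e(P,Q)^det(M).
Hence e(P,Q) = e(P',Q')^{46} where 46 = 56^{-1} mod 103.
Double-and-add over 1100111: 7-1 doublings, 5-1 additions; each step l_{T,T}/v_{2T} or l_{T,P'}/v at Q'+S for random S.
Miller gives e_{103}(P',Q') = 139721730071180 + 207799852316954*t in F_{212243446361887^2}.
Hence e(P,Q) = 32465267479945 + 2063922858445*t in F_{212243446361887^2}^*.

32465267479945 + 2063922858445*t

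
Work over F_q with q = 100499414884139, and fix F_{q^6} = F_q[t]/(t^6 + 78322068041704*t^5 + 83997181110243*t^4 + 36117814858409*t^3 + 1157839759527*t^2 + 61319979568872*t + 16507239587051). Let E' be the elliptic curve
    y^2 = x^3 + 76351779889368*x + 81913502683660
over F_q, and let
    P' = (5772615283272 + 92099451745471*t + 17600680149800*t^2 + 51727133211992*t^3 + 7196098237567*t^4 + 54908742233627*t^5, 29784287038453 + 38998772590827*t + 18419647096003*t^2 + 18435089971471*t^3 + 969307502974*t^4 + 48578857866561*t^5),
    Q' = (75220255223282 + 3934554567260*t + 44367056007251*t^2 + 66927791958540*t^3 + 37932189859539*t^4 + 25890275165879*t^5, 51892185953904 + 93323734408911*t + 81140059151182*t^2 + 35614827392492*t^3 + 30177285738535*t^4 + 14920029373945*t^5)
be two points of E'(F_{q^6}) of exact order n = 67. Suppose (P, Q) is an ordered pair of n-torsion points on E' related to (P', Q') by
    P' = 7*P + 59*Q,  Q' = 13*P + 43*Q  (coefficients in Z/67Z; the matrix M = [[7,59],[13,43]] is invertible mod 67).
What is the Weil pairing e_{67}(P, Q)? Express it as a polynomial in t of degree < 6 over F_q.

2978837989888 + 52090176363115*t + 45882977837832*t^2 + 51630868150515*t^3 + 66657034688494*t^4 + 46830533041401*t^5

e_{67}(aP+bQ,cP+dQ) = e_{67}(P,Q)^(ad-bc); with (a,b,c,d)=(7,59,13,43) this gives the det-67 law.
det M = 7*43 - 59*13 = -466 = 3 (mod 67); 3^{-1} = 45 (mod 67).
Build f_{67,P'} and f_{67,Q'} via the 7-bit ladder of 67=1000011_2; evaluate at shifted divisors; quotient in F_{100499414884139^6}.
Miller gives e_{67}(P',Q') = 4022367084041 + 44117470613954*t + 15877737136285*t^2 + 79613711653298*t^3 + 75398071018326*t^4 + 58764729139105*t^5 in F_{100499414884139^6}.
Thus e_{67}(P,Q) = 2978837989888 + 52090176363115*t + 45882977837832*t^2 + 51630868150515*t^3 + 66657034688494*t^4 + 46830533041401*t^5.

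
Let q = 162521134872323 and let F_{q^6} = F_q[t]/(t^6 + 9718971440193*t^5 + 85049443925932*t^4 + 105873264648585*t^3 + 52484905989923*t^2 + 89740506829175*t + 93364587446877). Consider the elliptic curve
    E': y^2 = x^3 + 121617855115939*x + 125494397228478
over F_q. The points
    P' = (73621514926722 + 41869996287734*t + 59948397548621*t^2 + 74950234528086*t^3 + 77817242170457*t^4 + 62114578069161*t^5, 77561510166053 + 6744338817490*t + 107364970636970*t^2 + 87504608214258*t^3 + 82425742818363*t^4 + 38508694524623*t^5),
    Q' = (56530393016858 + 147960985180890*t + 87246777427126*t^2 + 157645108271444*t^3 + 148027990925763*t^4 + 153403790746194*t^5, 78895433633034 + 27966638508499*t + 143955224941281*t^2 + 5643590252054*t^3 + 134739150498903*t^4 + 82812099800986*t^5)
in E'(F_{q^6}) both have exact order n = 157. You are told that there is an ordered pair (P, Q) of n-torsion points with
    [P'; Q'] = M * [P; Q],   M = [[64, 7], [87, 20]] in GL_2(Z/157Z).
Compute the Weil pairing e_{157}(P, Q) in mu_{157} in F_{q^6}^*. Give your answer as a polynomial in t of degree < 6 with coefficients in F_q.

e_{157} is bilinear + alternating on E[157], so e_{157}(64*P + 7*Q, 87*P + 20*Q) = e_{157}(P,Q)^(64*20-7*87).
Hence e(P,Q) = e(P',Q')^{84} where 84 = 43^{-1} mod 157.
8-bit Miller (10011101) on E'/F_{162521134872323} with a'=121617855115939, b'=125494397228478: accumulate tangent/chord ratios at Q'+S and P'+S'.
So e_{157}(P',Q') = 38266737654376 + 33254435832111*t + 103519084273514*t^2 + 149922023457289*t^3 + 63687377952848*t^4 + 112143003522487*t^5.
Finally e_{157}(P,Q) = 78395801916756 + 38893252411214*t + 151135757076130*t^2 + 26727265707567*t^3 + 89625095121578*t^4 + 138267566893534*t^5.

78395801916756 + 38893252411214*t + 151135757076130*t^2 + 26727265707567*t^3 + 89625095121578*t^4 + 138267566893534*t^5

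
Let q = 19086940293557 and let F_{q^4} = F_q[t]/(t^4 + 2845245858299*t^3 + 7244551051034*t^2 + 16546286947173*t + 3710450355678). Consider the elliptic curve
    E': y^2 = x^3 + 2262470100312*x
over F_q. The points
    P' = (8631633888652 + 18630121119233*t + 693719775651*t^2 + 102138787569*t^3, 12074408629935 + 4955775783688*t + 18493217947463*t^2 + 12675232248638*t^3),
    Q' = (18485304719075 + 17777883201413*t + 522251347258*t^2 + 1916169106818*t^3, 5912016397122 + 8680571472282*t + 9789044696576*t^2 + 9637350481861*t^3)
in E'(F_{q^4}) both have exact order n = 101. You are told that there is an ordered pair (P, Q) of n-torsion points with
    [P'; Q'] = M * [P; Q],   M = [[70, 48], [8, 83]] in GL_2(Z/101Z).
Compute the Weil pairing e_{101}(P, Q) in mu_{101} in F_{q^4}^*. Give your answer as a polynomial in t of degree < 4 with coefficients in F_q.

Under M = [[70,48],[8,83]] in GL_2(Z/101), e_{101}(P',Q') = e_{101}(P,Q)^(70*83-48*8 mod 101).
det(M) mod 101 = 73; its inverse in (Z/101)^* is 18 (check: 73*18 mod 101 = 1).
Miller loop for e_{101} over F_{19086940293557^4}: bits of 101 = 1100101; 6 double steps + 3 add steps, l/v at each.
e_{101}(P',Q') = 13245582290857 + 10626500913108*t + 4050902179818*t^2 + 14341761000671*t^3.
Raise to 18: e(P,Q) = 9909768551570 + 5683238456308*t + 12893816522708*t^2 + 852293130297*t^3 in mu_{101}.

9909768551570 + 5683238456308*t + 12893816522708*t^2 + 852293130297*t^3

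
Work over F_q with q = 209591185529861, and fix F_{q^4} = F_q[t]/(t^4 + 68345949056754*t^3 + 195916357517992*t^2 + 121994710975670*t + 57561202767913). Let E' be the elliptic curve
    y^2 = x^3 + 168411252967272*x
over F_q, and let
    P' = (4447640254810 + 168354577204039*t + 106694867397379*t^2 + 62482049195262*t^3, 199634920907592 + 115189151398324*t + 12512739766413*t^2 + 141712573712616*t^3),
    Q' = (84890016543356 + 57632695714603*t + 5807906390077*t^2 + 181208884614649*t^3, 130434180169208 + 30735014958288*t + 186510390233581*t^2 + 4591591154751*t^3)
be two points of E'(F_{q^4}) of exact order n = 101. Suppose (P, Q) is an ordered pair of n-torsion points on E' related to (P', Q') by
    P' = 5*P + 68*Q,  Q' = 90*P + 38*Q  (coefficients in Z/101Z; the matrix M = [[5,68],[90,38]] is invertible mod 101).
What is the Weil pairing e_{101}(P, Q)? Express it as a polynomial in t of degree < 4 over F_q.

e_{101}(aP+bQ,cP+dQ) = e_{101}(P,Q)^(ad-bc); with (a,b,c,d)=(5,68,90,38) this gives the det-101 law.
5*38 - 68*90 = -5930; reduced mod 101: det = 29, inverse 7.
Run Miller on y^2=x^3+168411252967272*x over F_{209591185529861}: ladder 1100101 (7 bits); e = f_P(D_Q)/f_Q(D_P).
Miller gives e_{101}(P',Q') = 2055255292279 + 67378730476149*t + 21655871603954*t^2 + 37550179018236*t^3 in F_{209591185529861^4}.
Thus e_{101}(P,Q) = 70653796149927 + 167060959711475*t + 104725457956419*t^2 + 88942383646945*t^3.

70653796149927 + 167060959711475*t + 104725457956419*t^2 + 88942383646945*t^3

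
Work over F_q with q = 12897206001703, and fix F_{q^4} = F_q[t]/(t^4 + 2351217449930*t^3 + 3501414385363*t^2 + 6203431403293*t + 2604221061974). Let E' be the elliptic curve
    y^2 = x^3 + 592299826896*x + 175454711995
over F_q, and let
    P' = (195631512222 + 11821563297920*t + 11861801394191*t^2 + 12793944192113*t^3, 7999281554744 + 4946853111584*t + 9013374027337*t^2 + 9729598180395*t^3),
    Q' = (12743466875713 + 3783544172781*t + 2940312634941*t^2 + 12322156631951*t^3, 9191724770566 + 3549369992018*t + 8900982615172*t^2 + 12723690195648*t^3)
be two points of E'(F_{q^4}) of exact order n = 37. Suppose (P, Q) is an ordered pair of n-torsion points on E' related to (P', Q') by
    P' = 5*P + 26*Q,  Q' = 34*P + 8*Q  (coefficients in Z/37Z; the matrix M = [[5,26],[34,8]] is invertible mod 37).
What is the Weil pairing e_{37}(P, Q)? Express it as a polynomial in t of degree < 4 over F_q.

7422086386011 + 10192641968139*t + 3736508374177*t^2 + 10334684243462*t^3

Since e_{37}(P,P)=e_{37}(Q,Q)=1 and e_{37}(Q,P)=e_{37}(P,Q)^{-1}, expanding e_{37}(5*P + 26*Q,34*P + 8*Q) leaves e(P,Q)^det(M).
Hence e(P,Q) = e(P',Q')^{16} where 16 = 7^{-1} mod 37.
Miller loop for e_{37} over F_{12897206001703^4}: bits of 37 = 100101; 5 double steps + 2 add steps, l/v at each.
f_P(D_Q)/f_Q(D_P) = 2912249409149 + 3401024261877*t + 11334844317696*t^2 + 5646560965877*t^3.
Raise to 16: e(P,Q) = 7422086386011 + 10192641968139*t + 3736508374177*t^2 + 10334684243462*t^3 in mu_{37}.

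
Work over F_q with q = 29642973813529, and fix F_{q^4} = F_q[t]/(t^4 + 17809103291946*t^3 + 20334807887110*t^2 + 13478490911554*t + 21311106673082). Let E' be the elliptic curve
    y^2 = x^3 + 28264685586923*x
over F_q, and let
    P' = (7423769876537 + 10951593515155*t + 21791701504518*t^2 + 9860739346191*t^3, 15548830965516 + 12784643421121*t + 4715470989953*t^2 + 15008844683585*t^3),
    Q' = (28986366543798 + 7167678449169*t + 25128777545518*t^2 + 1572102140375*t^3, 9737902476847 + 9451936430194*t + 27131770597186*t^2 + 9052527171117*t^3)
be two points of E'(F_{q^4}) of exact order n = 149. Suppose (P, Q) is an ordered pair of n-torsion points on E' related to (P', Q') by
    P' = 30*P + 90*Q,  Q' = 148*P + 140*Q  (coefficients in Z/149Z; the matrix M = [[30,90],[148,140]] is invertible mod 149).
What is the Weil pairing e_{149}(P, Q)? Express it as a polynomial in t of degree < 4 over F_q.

17475995534515 + 6263994270390*t + 3443379414165*t^2 + 974463084394*t^3

Alternating bilinearity on E[149] (values in mu_{149} in F_{29642973813529^4}) gives e(P',Q') = e(P,Q)^det(M).
Hence e(P,Q) = e(P',Q')^{24} where 24 = 118^{-1} mod 149.
Double-and-add over 10010101: 8-1 doublings, 4-1 additions; each step l_{T,T}/v_{2T} or l_{T,P'}/v at Q'+S for random S.
e_{149}(P',Q') = 24397649463062 + 20730151468502*t + 19493077904955*t^2 + 8306001808946*t^3.
Finally e_{149}(P,Q) = 17475995534515 + 6263994270390*t + 3443379414165*t^2 + 974463084394*t^3.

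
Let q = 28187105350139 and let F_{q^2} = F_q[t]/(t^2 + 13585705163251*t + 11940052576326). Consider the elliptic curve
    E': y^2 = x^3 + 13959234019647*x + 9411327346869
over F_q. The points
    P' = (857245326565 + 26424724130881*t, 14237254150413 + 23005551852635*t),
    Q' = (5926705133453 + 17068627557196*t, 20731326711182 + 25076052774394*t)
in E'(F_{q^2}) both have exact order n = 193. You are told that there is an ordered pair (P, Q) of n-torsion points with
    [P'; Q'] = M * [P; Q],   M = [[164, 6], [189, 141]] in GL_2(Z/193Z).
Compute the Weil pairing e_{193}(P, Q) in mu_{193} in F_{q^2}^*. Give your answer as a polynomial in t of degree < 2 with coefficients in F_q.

10914473970969 + 2176714220400*t

e_{193} is bilinear + alternating on E[193], so e_{193}(164*P + 6*Q, 189*P + 141*Q) = e_{193}(P,Q)^(164*141-6*189).
det(M) mod 193 = 181; its inverse in (Z/193)^* is 16 (check: 181*16 mod 193 = 1).
8-bit Miller (11000001) on E'/F_{28187105350139} with a'=13959234019647, b'=9411327346869: accumulate tangent/chord ratios at Q'+S and P'+S'.
e_{193}(P',Q') = 16086270410732 + 18452185754550*t.
Finally e_{193}(P,Q) = 10914473970969 + 2176714220400*t.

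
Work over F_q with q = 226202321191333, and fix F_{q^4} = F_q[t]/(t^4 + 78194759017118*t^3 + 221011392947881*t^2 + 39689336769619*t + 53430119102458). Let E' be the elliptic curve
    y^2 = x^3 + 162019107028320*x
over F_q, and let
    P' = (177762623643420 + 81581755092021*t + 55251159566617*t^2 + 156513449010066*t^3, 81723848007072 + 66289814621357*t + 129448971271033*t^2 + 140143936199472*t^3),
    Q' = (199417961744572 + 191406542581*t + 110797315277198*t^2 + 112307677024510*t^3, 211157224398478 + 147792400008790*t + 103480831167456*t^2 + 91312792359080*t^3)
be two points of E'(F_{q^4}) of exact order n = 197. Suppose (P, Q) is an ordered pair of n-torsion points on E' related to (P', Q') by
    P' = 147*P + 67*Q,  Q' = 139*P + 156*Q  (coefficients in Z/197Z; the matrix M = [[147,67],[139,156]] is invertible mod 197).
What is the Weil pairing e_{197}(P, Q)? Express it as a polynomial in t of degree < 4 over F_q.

20004557977070 + 7942730058839*t + 8979528240619*t^2 + 20292150688048*t^3

e_{197}(aP+bQ,cP+dQ) = e_{197}(P,Q)^(ad-bc); with (a,b,c,d)=(147,67,139,156) this gives the det-197 law.
Inverting 26 mod 197: 144. Thus e_{197}(P,Q) = e(P',Q')^{144}.
Run Miller on y^2=x^3+162019107028320*x over F_{226202321191333}: ladder 11000101 (8 bits); e = f_P(D_Q)/f_Q(D_P).
Result: e(P',Q') = 92737509962730 + 113463829352835*t + 174992363852462*t^2 + 43503859188044*t^3.
Raise to 144: e(P,Q) = 20004557977070 + 7942730058839*t + 8979528240619*t^2 + 20292150688048*t^3 in mu_{197}.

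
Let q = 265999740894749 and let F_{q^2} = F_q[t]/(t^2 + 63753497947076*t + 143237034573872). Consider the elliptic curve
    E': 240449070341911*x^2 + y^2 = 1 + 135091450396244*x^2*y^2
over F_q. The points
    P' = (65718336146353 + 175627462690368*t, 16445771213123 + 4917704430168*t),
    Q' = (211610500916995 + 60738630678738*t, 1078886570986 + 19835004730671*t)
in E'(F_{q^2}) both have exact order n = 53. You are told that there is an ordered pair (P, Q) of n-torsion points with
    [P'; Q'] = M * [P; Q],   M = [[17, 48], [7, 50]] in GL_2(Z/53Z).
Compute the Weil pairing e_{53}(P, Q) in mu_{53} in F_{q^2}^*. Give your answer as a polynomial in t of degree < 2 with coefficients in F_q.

119361526240053 + 97827069377701*t

Under M = [[17,48],[7,50]] in GL_2(Z/53), e_{53}(P',Q') = e_{53}(P,Q)^(17*50-48*7 mod 53).
So e_{53}(P,Q) = e_{53}(P',Q')^{43}, since 37*43 = 1 mod 53.
Edwards->Montgomery: u=(1+y)/(1-y), v=u/x -> 74009923146779v^2=u^3+128277698033428u^2+u; then x_W=92839340210104u+195589957237067: y^2=x^3+244033510006276*x+204990365601021.
n = 53 = (110101)_2 (6 bits, wt 4); accumulate f_{53,P'}(Q'+S)/f_{53,P'}(S) along the 5-step ladder.
So e_{53}(P',Q') = 184011016913956 + 38488197442889*t.
Finally e_{53}(P,Q) = 119361526240053 + 97827069377701*t.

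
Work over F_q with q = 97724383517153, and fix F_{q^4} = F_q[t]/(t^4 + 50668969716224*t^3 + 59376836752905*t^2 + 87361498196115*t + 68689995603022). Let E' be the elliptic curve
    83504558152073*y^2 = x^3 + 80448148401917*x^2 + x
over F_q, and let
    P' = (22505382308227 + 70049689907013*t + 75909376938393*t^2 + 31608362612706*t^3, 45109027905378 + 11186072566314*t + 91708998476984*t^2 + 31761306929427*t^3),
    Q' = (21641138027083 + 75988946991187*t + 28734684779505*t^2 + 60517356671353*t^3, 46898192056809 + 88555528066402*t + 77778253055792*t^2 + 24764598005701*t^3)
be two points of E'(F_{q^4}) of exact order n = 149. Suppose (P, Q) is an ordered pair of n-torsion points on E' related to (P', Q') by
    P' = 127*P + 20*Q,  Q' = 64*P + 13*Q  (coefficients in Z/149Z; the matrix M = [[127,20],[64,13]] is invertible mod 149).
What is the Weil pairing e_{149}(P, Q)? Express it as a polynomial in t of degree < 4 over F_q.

10354091075507 + 30219206217505*t + 97303271249989*t^2 + 10306349019840*t^3

Under M = [[127,20],[64,13]] in GL_2(Z/149), e_{149}(P',Q') = e_{149}(P,Q)^(127*13-20*64 mod 149).
So e_{149}(P,Q) = e_{149}(P',Q')^{49}, since 73*49 = 1 mod 149.
(x,y)|->(45894321283488x+70605479529386,45894321283488y) sends E' to y^2=x^3+87873396688011*x+3495875160843.
8-bit Miller (10010101) on E'/F_{97724383517153} with a'=87873396688011, b'=3495875160843: accumulate tangent/chord ratios at Q'+S and P'+S'.
So e_{149}(P',Q') = 39618988190742 + 90205934592795*t + 67473863529900*t^2 + 67602435558025*t^3.
Hence e(P,Q) = 10354091075507 + 30219206217505*t + 97303271249989*t^2 + 10306349019840*t^3 in F_{97724383517153^4}^*.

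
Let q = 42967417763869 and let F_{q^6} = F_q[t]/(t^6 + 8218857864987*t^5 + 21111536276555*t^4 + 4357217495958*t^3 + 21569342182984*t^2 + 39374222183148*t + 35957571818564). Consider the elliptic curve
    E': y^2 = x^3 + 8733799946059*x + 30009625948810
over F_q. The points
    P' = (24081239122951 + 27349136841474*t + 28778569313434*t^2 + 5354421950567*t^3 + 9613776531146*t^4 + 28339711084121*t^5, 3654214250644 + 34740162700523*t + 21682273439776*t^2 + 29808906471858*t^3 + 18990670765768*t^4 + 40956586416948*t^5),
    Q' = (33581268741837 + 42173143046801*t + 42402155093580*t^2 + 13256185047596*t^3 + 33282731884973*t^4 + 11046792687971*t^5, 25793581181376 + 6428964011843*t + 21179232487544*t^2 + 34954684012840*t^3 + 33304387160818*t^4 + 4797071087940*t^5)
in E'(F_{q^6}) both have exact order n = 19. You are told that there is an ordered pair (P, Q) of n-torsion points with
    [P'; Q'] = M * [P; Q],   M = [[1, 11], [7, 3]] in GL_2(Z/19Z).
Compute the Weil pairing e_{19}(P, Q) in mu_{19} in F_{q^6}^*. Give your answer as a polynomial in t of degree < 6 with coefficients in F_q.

24950930597117 + 23279660026920*t + 2405303232186*t^2 + 24499515552071*t^3 + 39982444801578*t^4 + 24782499803471*t^5

The 19-Weil pairing on E[19] over F_{42967417763869} is alternating-bilinear: e_{19}(P',Q') = e_{19}(P,Q)^det(M).
1*3 - 11*7 = -74; reduced mod 19: det = 2, inverse 10.
Double-and-add over 10011: 5-1 doublings, 3-1 additions; each step l_{T,T}/v_{2T} or l_{T,P'}/v at Q'+S for random S.
The quotient is 40797719900332 + 6649168844345*t + 33274517449499*t^2 + 7469951411833*t^3 + 33536454037656*t^4 + 26452572300969*t^5.
Raise to 10: e(P,Q) = 24950930597117 + 23279660026920*t + 2405303232186*t^2 + 24499515552071*t^3 + 39982444801578*t^4 + 24782499803471*t^5 in mu_{19}.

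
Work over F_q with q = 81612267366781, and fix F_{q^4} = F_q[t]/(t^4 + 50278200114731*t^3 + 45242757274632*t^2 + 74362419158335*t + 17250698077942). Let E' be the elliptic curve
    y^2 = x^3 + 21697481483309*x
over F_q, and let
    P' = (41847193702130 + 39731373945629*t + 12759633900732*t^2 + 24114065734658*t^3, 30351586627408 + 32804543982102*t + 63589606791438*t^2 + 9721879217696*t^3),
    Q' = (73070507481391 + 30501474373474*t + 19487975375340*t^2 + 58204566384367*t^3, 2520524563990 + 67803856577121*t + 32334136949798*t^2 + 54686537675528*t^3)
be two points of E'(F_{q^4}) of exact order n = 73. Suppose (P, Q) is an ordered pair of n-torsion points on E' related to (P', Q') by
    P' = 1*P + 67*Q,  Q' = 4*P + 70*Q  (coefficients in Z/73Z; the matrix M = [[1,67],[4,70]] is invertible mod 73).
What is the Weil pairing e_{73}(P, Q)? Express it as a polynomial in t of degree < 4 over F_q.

71722284726967 + 67465835327272*t + 38966387284432*t^2 + 47351332827367*t^3

Since e_{73}(P,P)=e_{73}(Q,Q)=1 and e_{73}(Q,P)=e_{73}(P,Q)^{-1}, expanding e_{73}(1*P + 67*Q,4*P + 70*Q) leaves e(P,Q)^det(M).
So e_{73}(P,Q) = e_{73}(P',Q')^{7}, since 21*7 = 1 mod 73.
Double-and-add over 1001001: 7-1 doublings, 3-1 additions; each step l_{T,T}/v_{2T} or l_{T,P'}/v at Q'+S for random S.
Result: e(P',Q') = 42549197598300 + 1286611978837*t + 6545390410168*t^2 + 63403965624196*t^3.
Hence e(P,Q) = 71722284726967 + 67465835327272*t + 38966387284432*t^2 + 47351332827367*t^3 in F_{81612267366781^4}^*.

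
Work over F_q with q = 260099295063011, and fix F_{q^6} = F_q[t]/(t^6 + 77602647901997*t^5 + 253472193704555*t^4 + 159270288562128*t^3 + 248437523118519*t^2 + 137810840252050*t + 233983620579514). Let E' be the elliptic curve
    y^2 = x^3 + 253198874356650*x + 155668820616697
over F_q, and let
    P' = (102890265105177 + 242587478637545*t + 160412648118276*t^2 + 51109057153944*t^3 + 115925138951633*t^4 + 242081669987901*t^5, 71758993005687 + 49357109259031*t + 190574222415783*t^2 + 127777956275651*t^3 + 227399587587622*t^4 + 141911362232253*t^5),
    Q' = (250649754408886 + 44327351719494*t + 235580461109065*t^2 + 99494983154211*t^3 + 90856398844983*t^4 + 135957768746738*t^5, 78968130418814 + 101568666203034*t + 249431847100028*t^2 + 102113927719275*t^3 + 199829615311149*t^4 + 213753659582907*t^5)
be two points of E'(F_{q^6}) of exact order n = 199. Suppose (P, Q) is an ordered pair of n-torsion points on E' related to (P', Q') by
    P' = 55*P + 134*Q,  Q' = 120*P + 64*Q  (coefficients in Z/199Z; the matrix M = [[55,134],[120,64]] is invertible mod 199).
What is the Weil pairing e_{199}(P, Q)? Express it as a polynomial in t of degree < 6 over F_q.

175793983869149 + 235554272133927*t + 83032605867128*t^2 + 34645935063846*t^3 + 145777710563340*t^4 + 104286969393482*t^5

The 199-Weil pairing on E[199] over F_{260099295063011} is alternating-bilinear: e_{199}(P',Q') = e_{199}(P,Q)^det(M).
Hence e(P,Q) = e(P',Q')^{173} where 173 = 176^{-1} mod 199.
Build f_{199,P'} and f_{199,Q'} via the 8-bit ladder of 199=11000111_2; evaluate at shifted divisors; quotient in F_{260099295063011^6}.
e_{199}(P',Q') = 54360457684613 + 218070249505897*t + 196633330511633*t^2 + 140099525399032*t^3 + 195430935679103*t^4 + 39404664602109*t^5.
Raise to 173: e(P,Q) = 175793983869149 + 235554272133927*t + 83032605867128*t^2 + 34645935063846*t^3 + 145777710563340*t^4 + 104286969393482*t^5 in mu_{199}.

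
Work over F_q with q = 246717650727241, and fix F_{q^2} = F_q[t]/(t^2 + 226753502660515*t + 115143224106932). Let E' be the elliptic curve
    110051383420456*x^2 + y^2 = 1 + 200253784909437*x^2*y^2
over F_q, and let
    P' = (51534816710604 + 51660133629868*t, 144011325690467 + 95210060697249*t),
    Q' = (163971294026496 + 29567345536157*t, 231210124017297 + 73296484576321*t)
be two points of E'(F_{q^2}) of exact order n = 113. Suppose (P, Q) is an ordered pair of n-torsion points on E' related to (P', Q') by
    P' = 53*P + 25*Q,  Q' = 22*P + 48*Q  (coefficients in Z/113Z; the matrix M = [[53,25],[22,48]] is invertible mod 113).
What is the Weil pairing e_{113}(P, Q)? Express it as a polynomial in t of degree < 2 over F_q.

98374316758699 + 132008019714994*t

e_{113}(aP+bQ,cP+dQ) = e_{113}(P,Q)^(ad-bc); with (a,b,c,d)=(53,25,22,48) this gives the det-113 law.
Inverting 73 mod 113: 48. Thus e_{113}(P,Q) = e(P',Q')^{48}.
Edwards->Montgomery: u=(1+y)/(1-y), v=u/x -> 218233708087502v^2=u^3+37977945847283u^2+u; then x_W=39128812309565u+10597919600442: y^2=x^3+12117142001208*x.
Build f_{113,P'} and f_{113,Q'} via the 7-bit ladder of 113=1110001_2; evaluate at shifted divisors; quotient in F_{246717650727241^2}.
Miller gives e_{113}(P',Q') = 197764669107857 + 102918888448973*t in F_{246717650727241^2}.
e_{113}(P,Q) = (197764669107857 + 102918888448973*t)^{48} = 98374316758699 + 132008019714994*t.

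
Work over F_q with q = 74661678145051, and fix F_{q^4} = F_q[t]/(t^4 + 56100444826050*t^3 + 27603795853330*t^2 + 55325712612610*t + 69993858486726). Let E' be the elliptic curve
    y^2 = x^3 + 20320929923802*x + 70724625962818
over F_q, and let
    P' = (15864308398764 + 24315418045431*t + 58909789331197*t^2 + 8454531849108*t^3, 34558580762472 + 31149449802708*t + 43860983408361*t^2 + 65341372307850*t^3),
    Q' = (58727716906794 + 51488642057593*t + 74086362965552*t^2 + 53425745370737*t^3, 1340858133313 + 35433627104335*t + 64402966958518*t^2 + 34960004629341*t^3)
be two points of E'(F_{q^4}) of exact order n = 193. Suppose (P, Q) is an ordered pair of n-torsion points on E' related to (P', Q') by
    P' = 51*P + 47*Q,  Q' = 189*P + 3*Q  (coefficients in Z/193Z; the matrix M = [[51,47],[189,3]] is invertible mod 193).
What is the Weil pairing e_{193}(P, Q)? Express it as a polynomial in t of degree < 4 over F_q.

Since e_{193}(P,P)=e_{193}(Q,Q)=1 and e_{193}(Q,P)=e_{193}(P,Q)^{-1}, expanding e_{193}(51*P + 47*Q,189*P + 3*Q) leaves e(P,Q)^det(M).
Inverting 148 mod 193: 30. Thus e_{193}(P,Q) = e(P',Q')^{30}.
Run Miller on y^2=x^3+20320929923802*x+70724625962818 over F_{74661678145051}: ladder 11000001 (8 bits); e = f_P(D_Q)/f_Q(D_P).
Miller gives e_{193}(P',Q') = 19959286814427 + 19745047076702*t + 33463977017580*t^2 + 3674310226461*t^3 in F_{74661678145051^4}.
Finally e_{193}(P,Q) = 2414575705427 + 16030283637032*t + 57628432769713*t^2 + 65178892248874*t^3.

2414575705427 + 16030283637032*t + 57628432769713*t^2 + 65178892248874*t^3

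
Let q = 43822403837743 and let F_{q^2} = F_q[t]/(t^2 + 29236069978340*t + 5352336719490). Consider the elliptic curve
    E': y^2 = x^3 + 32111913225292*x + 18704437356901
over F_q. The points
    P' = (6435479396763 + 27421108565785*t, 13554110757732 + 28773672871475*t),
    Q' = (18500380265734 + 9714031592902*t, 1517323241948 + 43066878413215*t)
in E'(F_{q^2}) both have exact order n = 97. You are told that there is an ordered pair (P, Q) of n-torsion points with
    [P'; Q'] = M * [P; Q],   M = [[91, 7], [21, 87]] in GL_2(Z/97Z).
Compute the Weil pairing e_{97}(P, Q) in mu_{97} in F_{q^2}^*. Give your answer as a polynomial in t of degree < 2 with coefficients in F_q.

3451848661567 + 14943896725085*t

Under M = [[91,7],[21,87]] in GL_2(Z/97), e_{97}(P',Q') = e_{97}(P,Q)^(91*87-7*21 mod 97).
Hence e(P,Q) = e(P',Q')^{68} where 68 = 10^{-1} mod 97.
n = 97 = (1100001)_2 (7 bits, wt 3); accumulate f_{97,P'}(Q'+S)/f_{97,P'}(S) along the 6-step ladder.
e_{97}(P',Q') = 3650807116942 + 20331473072301*t.
Finally e_{97}(P,Q) = 3451848661567 + 14943896725085*t.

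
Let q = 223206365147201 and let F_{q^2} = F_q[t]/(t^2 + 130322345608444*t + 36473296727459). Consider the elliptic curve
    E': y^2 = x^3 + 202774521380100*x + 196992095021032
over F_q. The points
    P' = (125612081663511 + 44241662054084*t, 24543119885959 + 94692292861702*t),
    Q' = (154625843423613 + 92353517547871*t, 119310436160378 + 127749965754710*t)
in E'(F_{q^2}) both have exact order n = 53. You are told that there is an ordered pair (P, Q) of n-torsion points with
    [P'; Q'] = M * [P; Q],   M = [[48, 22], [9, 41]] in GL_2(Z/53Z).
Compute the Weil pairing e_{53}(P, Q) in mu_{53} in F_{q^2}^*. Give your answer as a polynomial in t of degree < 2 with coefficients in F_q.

Alternating bilinearity on E[53] (values in mu_{53} in F_{223206365147201^2}) gives e(P',Q') = e(P,Q)^det(M).
Inverting 21 mod 53: 48. Thus e_{53}(P,Q) = e(P',Q')^{48}.
Build f_{53,P'} and f_{53,Q'} via the 6-bit ladder of 53=110101_2; evaluate at shifted divisors; quotient in F_{223206365147201^2}.
e_{53}(P',Q') = 147593819362364 + 169068653394840*t.
Raise to 48: e(P,Q) = 210299224403936 + 20778371209485*t in mu_{53}.

210299224403936 + 20778371209485*t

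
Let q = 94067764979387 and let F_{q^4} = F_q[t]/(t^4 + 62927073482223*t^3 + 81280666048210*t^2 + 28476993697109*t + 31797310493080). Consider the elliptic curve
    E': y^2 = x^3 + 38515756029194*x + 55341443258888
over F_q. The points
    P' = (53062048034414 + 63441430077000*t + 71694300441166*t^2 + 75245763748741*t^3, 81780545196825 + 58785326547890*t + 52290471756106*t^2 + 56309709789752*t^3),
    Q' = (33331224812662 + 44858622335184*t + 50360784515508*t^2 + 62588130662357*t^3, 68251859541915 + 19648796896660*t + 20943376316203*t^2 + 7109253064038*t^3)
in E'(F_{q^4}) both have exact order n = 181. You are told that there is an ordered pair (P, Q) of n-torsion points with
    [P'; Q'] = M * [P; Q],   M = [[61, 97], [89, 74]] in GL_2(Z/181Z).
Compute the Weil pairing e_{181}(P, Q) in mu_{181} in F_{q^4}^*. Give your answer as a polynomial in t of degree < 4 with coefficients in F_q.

43479943769091 + 7146170658388*t + 58155167420552*t^2 + 30740523045650*t^3

Alternating bilinearity on E[181] (values in mu_{181} in F_{94067764979387^4}) gives e(P',Q') = e(P,Q)^det(M).
So e_{181}(P,Q) = e_{181}(P',Q')^{144}, since 44*144 = 1 mod 181.
Double-and-add over 10110101: 8-1 doublings, 5-1 additions; each step l_{T,T}/v_{2T} or l_{T,P'}/v at Q'+S for random S.
The quotient is 91054630643936 + 46801087831149*t + 50609338753367*t^2 + 42612064457453*t^3.
e_{181}(P,Q) = (91054630643936 + 46801087831149*t + 50609338753367*t^2 + 42612064457453*t^3)^{144} = 43479943769091 + 7146170658388*t + 58155167420552*t^2 + 30740523045650*t^3.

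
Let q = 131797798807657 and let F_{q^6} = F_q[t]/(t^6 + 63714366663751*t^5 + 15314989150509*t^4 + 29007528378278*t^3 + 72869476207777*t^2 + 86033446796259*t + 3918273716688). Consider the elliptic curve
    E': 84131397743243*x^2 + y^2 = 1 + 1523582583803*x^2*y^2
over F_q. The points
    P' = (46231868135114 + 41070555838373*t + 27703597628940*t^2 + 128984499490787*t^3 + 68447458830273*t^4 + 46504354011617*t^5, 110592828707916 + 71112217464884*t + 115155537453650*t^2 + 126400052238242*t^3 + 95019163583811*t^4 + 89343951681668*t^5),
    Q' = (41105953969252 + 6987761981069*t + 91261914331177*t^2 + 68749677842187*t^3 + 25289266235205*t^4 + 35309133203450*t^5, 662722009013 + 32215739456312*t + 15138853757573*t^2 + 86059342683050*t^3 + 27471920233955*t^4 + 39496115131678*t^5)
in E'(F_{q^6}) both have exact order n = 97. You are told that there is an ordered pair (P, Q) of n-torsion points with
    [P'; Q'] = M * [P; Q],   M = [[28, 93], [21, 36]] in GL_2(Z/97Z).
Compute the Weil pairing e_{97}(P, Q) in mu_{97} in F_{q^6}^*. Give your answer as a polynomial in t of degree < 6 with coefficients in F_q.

103412148494466 + 29107666513806*t + 23946855842620*t^2 + 80440114467362*t^3 + 58754951507229*t^4 + 27130533803335*t^5

Since e_{97}(P,P)=e_{97}(Q,Q)=1 and e_{97}(Q,P)=e_{97}(P,Q)^{-1}, expanding e_{97}(28*P + 93*Q,21*P + 36*Q) leaves e(P,Q)^det(M).
det(M) mod 97 = 25; its inverse in (Z/97)^* is 66 (check: 25*66 mod 97 = 1).
Map (x,y)_Ed via u=(1+y)/(1-y), v=(1+y)/((1-y)x) to Montgomery A=40780435158136,B=70603241916178; then to (a',b')=(31075784389063,90938351341680).
Run Miller on y^2=x^3+31075784389063*x+90938351341680 over F_{131797798807657}: ladder 1100001 (7 bits); e = f_P(D_Q)/f_Q(D_P).
Miller gives e_{97}(P',Q') = 102188209152187 + 81935804560809*t + 114676445807749*t^2 + 21808024726169*t^3 + 56406592607420*t^4 + 51140103261619*t^5 in F_{131797798807657^6}.
Thus e_{97}(P,Q) = 103412148494466 + 29107666513806*t + 23946855842620*t^2 + 80440114467362*t^3 + 58754951507229*t^4 + 27130533803335*t^5.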